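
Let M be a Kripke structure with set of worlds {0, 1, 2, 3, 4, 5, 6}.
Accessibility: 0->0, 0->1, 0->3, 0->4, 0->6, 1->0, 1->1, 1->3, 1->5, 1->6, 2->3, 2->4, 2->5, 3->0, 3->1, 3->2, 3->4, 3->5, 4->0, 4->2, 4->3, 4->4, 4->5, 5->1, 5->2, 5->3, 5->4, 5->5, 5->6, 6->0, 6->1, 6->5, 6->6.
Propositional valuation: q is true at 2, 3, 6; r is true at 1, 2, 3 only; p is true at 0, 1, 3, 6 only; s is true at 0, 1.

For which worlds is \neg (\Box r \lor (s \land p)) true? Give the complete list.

2, 3, 4, 5, 6

Let φ = \neg (\Box r \lor (s \land p)). Evaluate φ at each world:
  0 (successors {0, 1, 3, 4, 6}): φ is false.
  1 (successors {0, 1, 3, 5, 6}): φ is false.
  2 (successors {3, 4, 5}): φ is true.
  3 (successors {0, 1, 2, 4, 5}): φ is true.
  4 (successors {0, 2, 3, 4, 5}): φ is true.
  5 (successors {1, 2, 3, 4, 5, 6}): φ is true.
  6 (successors {0, 1, 5, 6}): φ is true.
For instance, at 3:
  At 3: \Box r \lor (s \land p) is false, so \neg (\Box r \lor (s \land p)) is true.
    At 3: \Box r is false, s \land p is false, so \Box r \lor (s \land p) is false.
      At 3: \Box r requires r at every successor {0, 1, 2, 4, 5}.
        r fails at 0, so \Box r is false at 3.
Satisfying worlds: {2, 3, 4, 5, 6}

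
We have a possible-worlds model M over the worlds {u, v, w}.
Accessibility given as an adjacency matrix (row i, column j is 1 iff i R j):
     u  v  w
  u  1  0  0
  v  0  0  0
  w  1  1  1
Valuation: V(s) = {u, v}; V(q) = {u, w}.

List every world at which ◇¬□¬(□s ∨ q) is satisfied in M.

u, w

Let φ = ◇¬□¬(□s ∨ q). Evaluate φ at each world:
  u (successors {u}): φ is true.
  v (successors ∅): φ is false.
  w (successors {u, v, w}): φ is true.
For instance, at u:
  At u: ◇¬□¬(□s ∨ q) requires ¬□¬(□s ∨ q) at some successor in {u}.
    ¬□¬(□s ∨ q) holds at u, so ◇¬□¬(□s ∨ q) is true at u.
      At u: □¬(□s ∨ q) is false, so ¬□¬(□s ∨ q) is true.
Satisfying worlds: {u, w}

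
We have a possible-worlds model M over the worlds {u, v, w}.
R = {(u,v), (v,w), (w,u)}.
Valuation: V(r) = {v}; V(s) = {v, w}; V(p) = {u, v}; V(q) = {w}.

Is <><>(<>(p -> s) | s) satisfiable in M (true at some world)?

Yes

Let φ = <><>(<>(p -> s) | s). Evaluate φ at each world:
  u (successors {v}): φ is true.
  v (successors {w}): φ is true.
  w (successors {u}): φ is true.
Detail at u (witness):
  At u: <><>(<>(p -> s) | s) requires <>(<>(p -> s) | s) at some successor in {v}.
    <>(<>(p -> s) | s) holds at v, so <><>(<>(p -> s) | s) is true at u.
      At v: <>(<>(p -> s) | s) requires <>(p -> s) | s at some successor in {w}.
        <>(p -> s) | s holds at w, so <>(<>(p -> s) | s) is true at v.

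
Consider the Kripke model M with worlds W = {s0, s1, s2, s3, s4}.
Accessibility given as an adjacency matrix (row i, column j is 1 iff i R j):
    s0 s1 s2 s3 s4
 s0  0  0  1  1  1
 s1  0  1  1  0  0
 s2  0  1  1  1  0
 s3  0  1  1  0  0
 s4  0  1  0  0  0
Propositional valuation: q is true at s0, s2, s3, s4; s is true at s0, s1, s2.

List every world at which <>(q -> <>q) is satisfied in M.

Let φ = <>(q -> <>q). Evaluate φ at each world:
  s0 (successors {s2, s3, s4}): φ is true.
  s1 (successors {s1, s2}): φ is true.
  s2 (successors {s1, s2, s3}): φ is true.
  s3 (successors {s1, s2}): φ is true.
  s4 (successors {s1}): φ is true.
For instance, at s3:
  At s3: <>(q -> <>q) requires q -> <>q at some successor in {s1, s2}.
    q -> <>q holds at s1, so <>(q -> <>q) is true at s3.
      At s1: q is false, <>q is true, so q -> <>q is true.
Satisfying worlds: {s0, s1, s2, s3, s4}

s0, s1, s2, s3, s4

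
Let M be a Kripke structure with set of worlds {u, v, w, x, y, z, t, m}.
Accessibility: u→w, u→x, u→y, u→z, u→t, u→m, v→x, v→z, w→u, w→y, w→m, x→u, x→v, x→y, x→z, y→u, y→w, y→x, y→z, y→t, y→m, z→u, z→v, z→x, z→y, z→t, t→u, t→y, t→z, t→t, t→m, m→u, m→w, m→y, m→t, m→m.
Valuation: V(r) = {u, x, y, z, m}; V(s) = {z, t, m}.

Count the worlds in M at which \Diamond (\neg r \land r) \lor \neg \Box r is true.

Let φ = \Diamond (\neg r \land r) \lor \neg \Box r. Evaluate φ at each world:
  u (successors {w, x, y, z, t, m}): φ is true.
  v (successors {x, z}): φ is false.
  w (successors {u, y, m}): φ is false.
  x (successors {u, v, y, z}): φ is true.
  y (successors {u, w, x, z, t, m}): φ is true.
  z (successors {u, v, x, y, t}): φ is true.
  t (successors {u, y, z, t, m}): φ is true.
  m (successors {u, w, y, t, m}): φ is true.
For instance, at x:
  At x: \Diamond (\neg r \land r) is false, \neg \Box r is true, so \Diamond (\neg r \land r) \lor \neg \Box r is true.
    At x: \Diamond (\neg r \land r) requires \neg r \land r at some successor in {u, v, y, z}.
      At u: \neg r \land r is false.
      At v: \neg r \land r is false.
      At y: \neg r \land r is false.
      At z: \neg r \land r is false.
    So \Diamond (\neg r \land r) is false at x.
    At x: \Box r is false, so \neg \Box r is true.
      At x: \Box r requires r at every successor {u, v, y, z}.
        r fails at v, so \Box r is false at x.
Satisfying worlds: {u, x, y, z, t, m}

6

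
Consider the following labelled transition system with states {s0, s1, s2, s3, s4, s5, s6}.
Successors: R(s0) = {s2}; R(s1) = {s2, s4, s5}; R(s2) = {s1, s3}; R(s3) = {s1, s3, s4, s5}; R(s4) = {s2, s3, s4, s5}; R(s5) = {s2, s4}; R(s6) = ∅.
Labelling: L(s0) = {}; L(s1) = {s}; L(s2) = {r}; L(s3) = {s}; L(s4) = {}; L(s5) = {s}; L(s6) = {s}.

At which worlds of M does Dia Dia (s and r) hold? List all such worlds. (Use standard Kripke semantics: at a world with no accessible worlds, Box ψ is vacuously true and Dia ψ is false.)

none

Recall that Dia ψ holds at a world iff ψ holds at some accessible world.
Let φ = Dia Dia (s and r). Evaluate φ at each world:
  s0 (successors {s2}): φ is false.
  s1 (successors {s2, s4, s5}): φ is false.
  s2 (successors {s1, s3}): φ is false.
  s3 (successors {s1, s3, s4, s5}): φ is false.
  s4 (successors {s2, s3, s4, s5}): φ is false.
  s5 (successors {s2, s4}): φ is false.
  s6 (successors ∅): φ is false.
For instance, at s0:
  At s0: Dia Dia (s and r) requires Dia (s and r) at some successor in {s2}.
    At s2: Dia (s and r) is false.
  So Dia Dia (s and r) is false at s0.
Satisfying worlds: none.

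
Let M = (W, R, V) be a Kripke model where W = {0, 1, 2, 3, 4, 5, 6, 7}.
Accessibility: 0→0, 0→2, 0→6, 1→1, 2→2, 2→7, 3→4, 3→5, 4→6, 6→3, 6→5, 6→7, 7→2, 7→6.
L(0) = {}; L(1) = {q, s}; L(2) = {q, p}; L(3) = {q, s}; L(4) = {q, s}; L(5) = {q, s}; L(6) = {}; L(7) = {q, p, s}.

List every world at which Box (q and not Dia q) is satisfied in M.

Let φ = Box (q and not Dia q). Evaluate φ at each world:
  0 (successors {0, 2, 6}): φ is false.
  1 (successors {1}): φ is false.
  2 (successors {2, 7}): φ is false.
  3 (successors {4, 5}): φ is true.
  4 (successors {6}): φ is false.
  5 (successors ∅): φ is true.
  6 (successors {3, 5, 7}): φ is false.
  7 (successors {2, 6}): φ is false.
For instance, at 2:
  At 2: Box (q and not Dia q) requires q and not Dia q at every successor {2, 7}.
    q and not Dia q fails at 2, so Box (q and not Dia q) is false at 2.
      At 2: q is true, not Dia q is false, so q and not Dia q is false.
Satisfying worlds: {3, 5}

3, 5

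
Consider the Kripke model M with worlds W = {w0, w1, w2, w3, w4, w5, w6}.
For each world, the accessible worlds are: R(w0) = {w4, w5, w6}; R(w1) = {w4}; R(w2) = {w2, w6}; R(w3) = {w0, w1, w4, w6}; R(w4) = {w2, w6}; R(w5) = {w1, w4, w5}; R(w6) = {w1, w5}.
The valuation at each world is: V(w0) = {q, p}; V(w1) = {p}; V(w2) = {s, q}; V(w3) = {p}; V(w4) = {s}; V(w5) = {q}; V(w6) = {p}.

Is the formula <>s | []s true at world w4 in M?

Yes

At w4: <>s is true, []s is false, so <>s | []s is true.
  At w4: <>s requires s at some successor in {w2, w6}.
    s holds at w2, so <>s is true at w4.
  At w4: []s requires s at every successor {w2, w6}.
    s fails at w6, so []s is false at w4.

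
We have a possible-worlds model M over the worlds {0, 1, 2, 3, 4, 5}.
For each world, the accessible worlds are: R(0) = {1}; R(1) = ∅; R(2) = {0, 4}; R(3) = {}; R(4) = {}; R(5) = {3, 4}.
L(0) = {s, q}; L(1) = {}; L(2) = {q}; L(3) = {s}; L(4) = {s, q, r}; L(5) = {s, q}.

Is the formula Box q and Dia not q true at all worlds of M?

No

Let φ = Box q and Dia not q. Evaluate φ at each world:
  0 (successors {1}): φ is false.
  1 (successors ∅): φ is false.
  2 (successors {0, 4}): φ is false.
  3 (successors ∅): φ is false.
  4 (successors ∅): φ is false.
  5 (successors {3, 4}): φ is false.
Detail at 0 (counterexample):
  At 0: Box q is false, Dia not q is true, so Box q and Dia not q is false.
    At 0: Box q requires q at every successor {1}.
      q fails at 1, so Box q is false at 0.
    At 0: Dia not q requires not q at some successor in {1}.
      not q holds at 1, so Dia not q is true at 0.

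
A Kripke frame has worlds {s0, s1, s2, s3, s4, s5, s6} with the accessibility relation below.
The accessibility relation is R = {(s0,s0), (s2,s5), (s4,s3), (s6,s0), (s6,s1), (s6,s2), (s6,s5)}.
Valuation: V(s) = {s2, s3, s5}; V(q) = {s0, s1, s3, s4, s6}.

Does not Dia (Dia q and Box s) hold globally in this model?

Yes

Let φ = not Dia (Dia q and Box s). Evaluate φ at each world:
  s0 (successors {s0}): φ is true.
  s1 (successors ∅): φ is true.
  s2 (successors {s5}): φ is true.
  s3 (successors ∅): φ is true.
  s4 (successors {s3}): φ is true.
  s5 (successors ∅): φ is true.
  s6 (successors {s0, s1, s2, s5}): φ is true.
For instance, at s0:
  At s0: Dia (Dia q and Box s) is false, so not Dia (Dia q and Box s) is true.
    At s0: Dia (Dia q and Box s) requires Dia q and Box s at some successor in {s0}.
      At s0: Dia q and Box s is false.
    So Dia (Dia q and Box s) is false at s0.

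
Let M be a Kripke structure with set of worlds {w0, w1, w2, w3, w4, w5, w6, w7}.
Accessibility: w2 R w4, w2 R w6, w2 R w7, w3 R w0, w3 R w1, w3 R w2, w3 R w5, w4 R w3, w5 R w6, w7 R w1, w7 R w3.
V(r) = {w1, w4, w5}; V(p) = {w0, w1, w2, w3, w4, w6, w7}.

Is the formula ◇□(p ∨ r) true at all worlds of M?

No

Recall that □ψ holds at a world iff ψ holds at every accessible world, and ◇ψ holds iff ψ holds at some accessible world.
Let φ = ◇□(p ∨ r). Evaluate φ at each world:
  w0 (successors ∅): φ is false.
  w1 (successors ∅): φ is false.
  w2 (successors {w4, w6, w7}): φ is true.
  w3 (successors {w0, w1, w2, w5}): φ is true.
  w4 (successors {w3}): φ is true.
  w5 (successors {w6}): φ is true.
  w6 (successors ∅): φ is false.
  w7 (successors {w1, w3}): φ is true.
Detail at w0 (counterexample):
  At w0: no accessible worlds, so ◇□(p ∨ r) is false.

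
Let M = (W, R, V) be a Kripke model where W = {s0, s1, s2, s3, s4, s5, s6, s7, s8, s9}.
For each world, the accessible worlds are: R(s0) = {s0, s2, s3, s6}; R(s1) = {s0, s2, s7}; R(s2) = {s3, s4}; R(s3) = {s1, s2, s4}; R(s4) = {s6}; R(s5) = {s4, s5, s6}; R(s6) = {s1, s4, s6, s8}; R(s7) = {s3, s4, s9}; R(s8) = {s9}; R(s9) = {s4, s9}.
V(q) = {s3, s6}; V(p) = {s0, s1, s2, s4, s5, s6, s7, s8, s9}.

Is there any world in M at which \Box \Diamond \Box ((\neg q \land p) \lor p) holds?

Yes

Let φ = \Box \Diamond \Box ((\neg q \land p) \lor p). Evaluate φ at each world:
  s0 (successors {s0, s2, s3, s6}): φ is true.
  s1 (successors {s0, s2, s7}): φ is true.
  s2 (successors {s3, s4}): φ is true.
  s3 (successors {s1, s2, s4}): φ is false.
  s4 (successors {s6}): φ is true.
  s5 (successors {s4, s5, s6}): φ is true.
  s6 (successors {s1, s4, s6, s8}): φ is false.
  s7 (successors {s3, s4, s9}): φ is true.
  s8 (successors {s9}): φ is true.
  s9 (successors {s4, s9}): φ is true.
Detail at s0 (witness):
  At s0: \Box \Diamond \Box ((\neg q \land p) \lor p) requires \Diamond \Box ((\neg q \land p) \lor p) at every successor {s0, s2, s3, s6}.
    At s0: \Diamond \Box ((\neg q \land p) \lor p) is true.
    At s2: \Diamond \Box ((\neg q \land p) \lor p) is true.
    At s3: \Diamond \Box ((\neg q \land p) \lor p) is true.
    At s6: \Diamond \Box ((\neg q \land p) \lor p) is true.
  So \Box \Diamond \Box ((\neg q \land p) \lor p) is true at s0.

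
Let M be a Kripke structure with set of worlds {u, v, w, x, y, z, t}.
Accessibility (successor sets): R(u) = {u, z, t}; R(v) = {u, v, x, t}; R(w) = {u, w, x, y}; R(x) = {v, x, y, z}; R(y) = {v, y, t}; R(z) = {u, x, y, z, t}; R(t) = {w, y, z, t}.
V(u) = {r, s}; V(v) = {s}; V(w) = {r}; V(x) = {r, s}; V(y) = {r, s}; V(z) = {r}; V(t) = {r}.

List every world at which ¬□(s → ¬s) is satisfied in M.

Recall that □ψ holds at a world iff ψ holds at every accessible world, and ◇ψ holds iff ψ holds at some accessible world.
Let φ = ¬□(s → ¬s). Evaluate φ at each world:
  u (successors {u, z, t}): φ is true.
  v (successors {u, v, x, t}): φ is true.
  w (successors {u, w, x, y}): φ is true.
  x (successors {v, x, y, z}): φ is true.
  y (successors {v, y, t}): φ is true.
  z (successors {u, x, y, z, t}): φ is true.
  t (successors {w, y, z, t}): φ is true.
For instance, at t:
  At t: □(s → ¬s) is false, so ¬□(s → ¬s) is true.
    At t: □(s → ¬s) requires s → ¬s at every successor {w, y, z, t}.
      s → ¬s fails at y, so □(s → ¬s) is false at t.
Satisfying worlds: {u, v, w, x, y, z, t}

u, v, w, x, y, z, t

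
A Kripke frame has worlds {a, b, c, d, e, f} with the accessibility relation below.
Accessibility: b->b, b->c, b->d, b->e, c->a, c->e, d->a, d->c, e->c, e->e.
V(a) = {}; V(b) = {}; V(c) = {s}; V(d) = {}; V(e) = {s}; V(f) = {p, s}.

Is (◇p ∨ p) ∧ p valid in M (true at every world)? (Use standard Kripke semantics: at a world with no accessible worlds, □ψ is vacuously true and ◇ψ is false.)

No

Let φ = (◇p ∨ p) ∧ p. Evaluate φ at each world:
  a (successors ∅): φ is false.
  b (successors {b, c, d, e}): φ is false.
  c (successors {a, e}): φ is false.
  d (successors {a, c}): φ is false.
  e (successors {c, e}): φ is false.
  f (successors ∅): φ is true.
Detail at a (counterexample):
  At a: ◇p ∨ p is false, p is false, so (◇p ∨ p) ∧ p is false.
    At a: ◇p is false, p is false, so ◇p ∨ p is false.
      At a: no accessible worlds, so ◇p is false.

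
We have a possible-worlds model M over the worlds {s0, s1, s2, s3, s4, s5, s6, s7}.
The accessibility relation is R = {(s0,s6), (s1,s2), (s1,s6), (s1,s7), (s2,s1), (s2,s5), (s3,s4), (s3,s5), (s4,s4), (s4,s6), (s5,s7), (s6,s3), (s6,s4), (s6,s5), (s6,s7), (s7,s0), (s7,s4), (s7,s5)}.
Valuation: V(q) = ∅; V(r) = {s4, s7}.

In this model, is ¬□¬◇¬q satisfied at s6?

Recall that □ψ holds at a world iff ψ holds at every accessible world, and ◇ψ holds iff ψ holds at some accessible world.
At s6: □¬◇¬q is false, so ¬□¬◇¬q is true.
  At s6: □¬◇¬q requires ¬◇¬q at every successor {s3, s4, s5, s7}.
    ¬◇¬q fails at s3, so □¬◇¬q is false at s6.
      At s3: ◇¬q is true, so ¬◇¬q is false.

Yes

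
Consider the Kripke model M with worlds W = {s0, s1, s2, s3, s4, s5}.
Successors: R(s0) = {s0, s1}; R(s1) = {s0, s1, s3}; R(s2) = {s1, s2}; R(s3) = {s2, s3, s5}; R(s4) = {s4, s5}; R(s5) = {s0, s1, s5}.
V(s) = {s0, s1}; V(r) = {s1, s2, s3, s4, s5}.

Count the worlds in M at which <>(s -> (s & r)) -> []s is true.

Let φ = <>(s -> (s & r)) -> []s. Evaluate φ at each world:
  s0 (successors {s0, s1}): φ is true.
  s1 (successors {s0, s1, s3}): φ is false.
  s2 (successors {s1, s2}): φ is false.
  s3 (successors {s2, s3, s5}): φ is false.
  s4 (successors {s4, s5}): φ is false.
  s5 (successors {s0, s1, s5}): φ is false.
For instance, at s3:
  At s3: <>(s -> (s & r)) is true, []s is false, so <>(s -> (s & r)) -> []s is false.
    At s3: <>(s -> (s & r)) requires s -> (s & r) at some successor in {s2, s3, s5}.
      s -> (s & r) holds at s2, so <>(s -> (s & r)) is true at s3.
    At s3: []s requires s at every successor {s2, s3, s5}.
      s fails at s2, so []s is false at s3.
Satisfying worlds: {s0}

1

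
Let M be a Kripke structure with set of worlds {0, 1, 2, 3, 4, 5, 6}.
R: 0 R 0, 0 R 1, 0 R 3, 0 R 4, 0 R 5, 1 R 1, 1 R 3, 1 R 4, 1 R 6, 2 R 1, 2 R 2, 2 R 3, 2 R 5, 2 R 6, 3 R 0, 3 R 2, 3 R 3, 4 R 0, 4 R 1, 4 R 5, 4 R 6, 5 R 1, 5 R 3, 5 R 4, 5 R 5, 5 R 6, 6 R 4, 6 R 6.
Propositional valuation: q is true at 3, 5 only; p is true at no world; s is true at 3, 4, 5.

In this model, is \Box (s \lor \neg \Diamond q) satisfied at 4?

No

At 4: \Box (s \lor \neg \Diamond q) requires s \lor \neg \Diamond q at every successor {0, 1, 5, 6}.
  s \lor \neg \Diamond q fails at 0, so \Box (s \lor \neg \Diamond q) is false at 4.
    At 0: s is false, \neg \Diamond q is false, so s \lor \neg \Diamond q is false.
      At 0: \Diamond q is true, so \neg \Diamond q is false.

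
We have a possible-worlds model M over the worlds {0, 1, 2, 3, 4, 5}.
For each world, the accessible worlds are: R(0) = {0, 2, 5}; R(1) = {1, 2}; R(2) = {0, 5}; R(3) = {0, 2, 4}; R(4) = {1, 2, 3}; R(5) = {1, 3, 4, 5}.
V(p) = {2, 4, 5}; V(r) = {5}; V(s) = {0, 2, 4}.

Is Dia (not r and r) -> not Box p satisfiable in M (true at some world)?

Let φ = Dia (not r and r) -> not Box p. Evaluate φ at each world:
  0 (successors {0, 2, 5}): φ is true.
  1 (successors {1, 2}): φ is true.
  2 (successors {0, 5}): φ is true.
  3 (successors {0, 2, 4}): φ is true.
  4 (successors {1, 2, 3}): φ is true.
  5 (successors {1, 3, 4, 5}): φ is true.
Detail at 0 (witness):
  At 0: Dia (not r and r) is false, not Box p is true, so Dia (not r and r) -> not Box p is true.
    At 0: Dia (not r and r) requires not r and r at some successor in {0, 2, 5}.
      At 0: not r and r is false.
      At 2: not r and r is false.
      At 5: not r and r is false.
    So Dia (not r and r) is false at 0.
    At 0: Box p is false, so not Box p is true.
      At 0: Box p requires p at every successor {0, 2, 5}.
        p fails at 0, so Box p is false at 0.

Yes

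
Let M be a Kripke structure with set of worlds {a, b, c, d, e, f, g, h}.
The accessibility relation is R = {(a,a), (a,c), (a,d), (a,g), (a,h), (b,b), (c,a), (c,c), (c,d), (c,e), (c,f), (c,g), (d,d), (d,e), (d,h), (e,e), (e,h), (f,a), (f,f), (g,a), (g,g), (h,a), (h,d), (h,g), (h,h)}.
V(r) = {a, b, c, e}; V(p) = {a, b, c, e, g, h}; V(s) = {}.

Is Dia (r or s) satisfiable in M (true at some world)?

Let φ = Dia (r or s). Evaluate φ at each world:
  a (successors {a, c, d, g, h}): φ is true.
  b (successors {b}): φ is true.
  c (successors {a, c, d, e, f, g}): φ is true.
  d (successors {d, e, h}): φ is true.
  e (successors {e, h}): φ is true.
  f (successors {a, f}): φ is true.
  g (successors {a, g}): φ is true.
  h (successors {a, d, g, h}): φ is true.
Detail at a (witness):
  At a: Dia (r or s) requires r or s at some successor in {a, c, d, g, h}.
    r or s holds at a, so Dia (r or s) is true at a.

Yes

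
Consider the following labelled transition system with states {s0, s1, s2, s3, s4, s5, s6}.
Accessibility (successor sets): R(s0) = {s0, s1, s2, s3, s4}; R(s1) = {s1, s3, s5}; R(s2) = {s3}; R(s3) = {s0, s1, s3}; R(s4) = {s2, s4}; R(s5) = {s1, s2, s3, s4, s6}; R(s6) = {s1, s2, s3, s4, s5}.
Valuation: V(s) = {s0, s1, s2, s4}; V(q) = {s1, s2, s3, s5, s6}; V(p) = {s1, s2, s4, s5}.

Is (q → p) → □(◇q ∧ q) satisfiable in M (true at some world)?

Let φ = (q → p) → □(◇q ∧ q). Evaluate φ at each world:
  s0 (successors {s0, s1, s2, s3, s4}): φ is false.
  s1 (successors {s1, s3, s5}): φ is true.
  s2 (successors {s3}): φ is true.
  s3 (successors {s0, s1, s3}): φ is true.
  s4 (successors {s2, s4}): φ is false.
  s5 (successors {s1, s2, s3, s4, s6}): φ is false.
  s6 (successors {s1, s2, s3, s4, s5}): φ is true.
Detail at s1 (witness):
  At s1: q → p is true, □(◇q ∧ q) is true, so (q → p) → □(◇q ∧ q) is true.
    At s1: □(◇q ∧ q) requires ◇q ∧ q at every successor {s1, s3, s5}.
      At s1: ◇q ∧ q is true.
      At s3: ◇q ∧ q is true.
      At s5: ◇q ∧ q is true.
    So □(◇q ∧ q) is true at s1.

Yes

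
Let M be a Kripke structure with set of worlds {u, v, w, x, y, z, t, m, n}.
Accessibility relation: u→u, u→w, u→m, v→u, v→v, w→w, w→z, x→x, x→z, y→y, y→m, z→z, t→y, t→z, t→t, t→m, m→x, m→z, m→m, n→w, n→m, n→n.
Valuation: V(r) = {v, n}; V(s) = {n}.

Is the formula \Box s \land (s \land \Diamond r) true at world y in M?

Recall that \Box ψ holds at a world iff ψ holds at every accessible world, and \Diamond ψ holds iff ψ holds at some accessible world.
At y: \Box s is false, s \land \Diamond r is false, so \Box s \land (s \land \Diamond r) is false.
  At y: \Box s requires s at every successor {y, m}.
    s fails at y, so \Box s is false at y.
  At y: s is false, \Diamond r is false, so s \land \Diamond r is false.
    At y: \Diamond r requires r at some successor in {y, m}.
      At y: r is false.
      At m: r is false.
    So \Diamond r is false at y.

No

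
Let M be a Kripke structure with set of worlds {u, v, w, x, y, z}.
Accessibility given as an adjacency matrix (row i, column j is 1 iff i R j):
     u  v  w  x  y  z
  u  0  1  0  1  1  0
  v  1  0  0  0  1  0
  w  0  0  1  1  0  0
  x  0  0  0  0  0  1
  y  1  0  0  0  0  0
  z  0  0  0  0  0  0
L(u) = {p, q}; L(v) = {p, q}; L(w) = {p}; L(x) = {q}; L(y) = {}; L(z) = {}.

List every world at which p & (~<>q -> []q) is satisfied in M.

u, v, w

Recall that []ψ holds at a world iff ψ holds at every accessible world, and <>ψ holds iff ψ holds at some accessible world.
Let φ = p & (~<>q -> []q). Evaluate φ at each world:
  u (successors {v, x, y}): φ is true.
  v (successors {u, y}): φ is true.
  w (successors {w, x}): φ is true.
  x (successors {z}): φ is false.
  y (successors {u}): φ is false.
  z (successors ∅): φ is false.
For instance, at v:
  At v: p is true, ~<>q -> []q is true, so p & (~<>q -> []q) is true.
    At v: ~<>q is false, []q is false, so ~<>q -> []q is true.
      At v: <>q is true, so ~<>q is false.
      At v: []q requires q at every successor {u, y}.
        q fails at y, so []q is false at v.
Satisfying worlds: {u, v, w}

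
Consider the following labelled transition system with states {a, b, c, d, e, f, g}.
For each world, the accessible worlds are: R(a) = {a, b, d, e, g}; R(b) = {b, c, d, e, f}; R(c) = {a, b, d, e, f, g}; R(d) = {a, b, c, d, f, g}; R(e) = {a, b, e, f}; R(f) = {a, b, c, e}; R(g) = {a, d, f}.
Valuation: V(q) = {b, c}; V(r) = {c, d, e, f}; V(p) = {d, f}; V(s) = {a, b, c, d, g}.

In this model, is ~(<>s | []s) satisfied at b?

No

At b: <>s | []s is true, so ~(<>s | []s) is false.
  At b: <>s is true, []s is false, so <>s | []s is true.
    At b: <>s requires s at some successor in {b, c, d, e, f}.
      s holds at b, so <>s is true at b.
    At b: []s requires s at every successor {b, c, d, e, f}.
      s fails at e, so []s is false at b.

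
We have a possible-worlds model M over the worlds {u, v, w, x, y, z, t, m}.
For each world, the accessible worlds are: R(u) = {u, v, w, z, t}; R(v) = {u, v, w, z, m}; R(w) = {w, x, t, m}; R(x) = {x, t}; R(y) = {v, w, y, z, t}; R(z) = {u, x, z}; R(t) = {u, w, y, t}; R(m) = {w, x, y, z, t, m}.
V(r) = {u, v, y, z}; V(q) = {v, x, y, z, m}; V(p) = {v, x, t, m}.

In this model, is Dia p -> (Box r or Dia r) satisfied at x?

No

At x: Dia p is true, Box r or Dia r is false, so Dia p -> (Box r or Dia r) is false.
  At x: Dia p requires p at some successor in {x, t}.
    p holds at x, so Dia p is true at x.
  At x: Box r is false, Dia r is false, so Box r or Dia r is false.
    At x: Box r requires r at every successor {x, t}.
      r fails at x, so Box r is false at x.
    At x: Dia r requires r at some successor in {x, t}.
      At x: r is false.
      At t: r is false.
    So Dia r is false at x.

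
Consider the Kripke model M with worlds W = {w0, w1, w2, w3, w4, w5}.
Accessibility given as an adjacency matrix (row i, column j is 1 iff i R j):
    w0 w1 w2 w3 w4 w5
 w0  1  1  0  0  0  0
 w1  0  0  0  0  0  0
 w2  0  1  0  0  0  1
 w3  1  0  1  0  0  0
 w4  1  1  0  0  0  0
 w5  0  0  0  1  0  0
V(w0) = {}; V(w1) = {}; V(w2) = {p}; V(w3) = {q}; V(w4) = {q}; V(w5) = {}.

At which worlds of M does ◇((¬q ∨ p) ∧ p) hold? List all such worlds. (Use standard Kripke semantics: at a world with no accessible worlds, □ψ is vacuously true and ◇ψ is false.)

w3

Let φ = ◇((¬q ∨ p) ∧ p). Evaluate φ at each world:
  w0 (successors {w0, w1}): φ is false.
  w1 (successors ∅): φ is false.
  w2 (successors {w1, w5}): φ is false.
  w3 (successors {w0, w2}): φ is true.
  w4 (successors {w0, w1}): φ is false.
  w5 (successors {w3}): φ is false.
For instance, at w0:
  At w0: ◇((¬q ∨ p) ∧ p) requires (¬q ∨ p) ∧ p at some successor in {w0, w1}.
    At w0: (¬q ∨ p) ∧ p is false.
    At w1: (¬q ∨ p) ∧ p is false.
  So ◇((¬q ∨ p) ∧ p) is false at w0.
Satisfying worlds: {w3}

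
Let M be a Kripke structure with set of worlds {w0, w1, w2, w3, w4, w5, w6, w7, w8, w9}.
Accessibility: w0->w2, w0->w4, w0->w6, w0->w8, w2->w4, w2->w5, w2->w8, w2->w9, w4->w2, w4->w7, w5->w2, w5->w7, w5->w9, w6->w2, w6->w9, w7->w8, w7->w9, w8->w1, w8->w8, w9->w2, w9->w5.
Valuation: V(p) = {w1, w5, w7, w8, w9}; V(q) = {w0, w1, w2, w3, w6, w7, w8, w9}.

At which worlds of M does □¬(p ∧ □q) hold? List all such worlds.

w1, w3, w6

Let φ = □¬(p ∧ □q). Evaluate φ at each world:
  w0 (successors {w2, w4, w6, w8}): φ is false.
  w1 (successors ∅): φ is true.
  w2 (successors {w4, w5, w8, w9}): φ is false.
  w3 (successors ∅): φ is true.
  w4 (successors {w2, w7}): φ is false.
  w5 (successors {w2, w7, w9}): φ is false.
  w6 (successors {w2, w9}): φ is true.
  w7 (successors {w8, w9}): φ is false.
  w8 (successors {w1, w8}): φ is false.
  w9 (successors {w2, w5}): φ is false.
For instance, at w4:
  At w4: □¬(p ∧ □q) requires ¬(p ∧ □q) at every successor {w2, w7}.
    ¬(p ∧ □q) fails at w7, so □¬(p ∧ □q) is false at w4.
      At w7: p ∧ □q is true, so ¬(p ∧ □q) is false.
Satisfying worlds: {w1, w3, w6}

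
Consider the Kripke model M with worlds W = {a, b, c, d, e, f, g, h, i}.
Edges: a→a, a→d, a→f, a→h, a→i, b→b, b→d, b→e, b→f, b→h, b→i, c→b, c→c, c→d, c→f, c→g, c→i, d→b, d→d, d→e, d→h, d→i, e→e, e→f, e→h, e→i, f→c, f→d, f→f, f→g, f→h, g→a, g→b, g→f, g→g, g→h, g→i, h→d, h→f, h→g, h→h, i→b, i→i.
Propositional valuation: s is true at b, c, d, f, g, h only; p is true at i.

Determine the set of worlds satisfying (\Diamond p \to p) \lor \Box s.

f, h, i

Let φ = (\Diamond p \to p) \lor \Box s. Evaluate φ at each world:
  a (successors {a, d, f, h, i}): φ is false.
  b (successors {b, d, e, f, h, i}): φ is false.
  c (successors {b, c, d, f, g, i}): φ is false.
  d (successors {b, d, e, h, i}): φ is false.
  e (successors {e, f, h, i}): φ is false.
  f (successors {c, d, f, g, h}): φ is true.
  g (successors {a, b, f, g, h, i}): φ is false.
  h (successors {d, f, g, h}): φ is true.
  i (successors {b, i}): φ is true.
For instance, at a:
  At a: \Diamond p \to p is false, \Box s is false, so (\Diamond p \to p) \lor \Box s is false.
    At a: \Diamond p is true, p is false, so \Diamond p \to p is false.
      At a: \Diamond p requires p at some successor in {a, d, f, h, i}.
        p holds at i, so \Diamond p is true at a.
    At a: \Box s requires s at every successor {a, d, f, h, i}.
      s fails at a, so \Box s is false at a.
Satisfying worlds: {f, h, i}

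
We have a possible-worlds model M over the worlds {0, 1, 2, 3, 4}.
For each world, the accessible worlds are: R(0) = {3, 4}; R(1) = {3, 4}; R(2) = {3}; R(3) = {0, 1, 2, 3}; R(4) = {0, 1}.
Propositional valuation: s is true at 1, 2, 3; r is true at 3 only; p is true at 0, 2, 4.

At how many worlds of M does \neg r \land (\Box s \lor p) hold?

Let φ = \neg r \land (\Box s \lor p). Evaluate φ at each world:
  0 (successors {3, 4}): φ is true.
  1 (successors {3, 4}): φ is false.
  2 (successors {3}): φ is true.
  3 (successors {0, 1, 2, 3}): φ is false.
  4 (successors {0, 1}): φ is true.
For instance, at 1:
  At 1: \neg r is true, \Box s \lor p is false, so \neg r \land (\Box s \lor p) is false.
    At 1: \Box s is false, p is false, so \Box s \lor p is false.
      At 1: \Box s requires s at every successor {3, 4}.
        s fails at 4, so \Box s is false at 1.
Satisfying worlds: {0, 2, 4}

3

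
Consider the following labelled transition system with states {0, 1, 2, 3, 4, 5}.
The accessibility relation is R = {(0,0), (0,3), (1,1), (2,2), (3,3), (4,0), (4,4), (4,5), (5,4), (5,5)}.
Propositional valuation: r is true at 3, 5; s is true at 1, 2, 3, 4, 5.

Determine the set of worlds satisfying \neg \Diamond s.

Recall that \Diamond ψ holds at a world iff ψ holds at some accessible world.
Let φ = \neg \Diamond s. Evaluate φ at each world:
  0 (successors {0, 3}): φ is false.
  1 (successors {1}): φ is false.
  2 (successors {2}): φ is false.
  3 (successors {3}): φ is false.
  4 (successors {0, 4, 5}): φ is false.
  5 (successors {4, 5}): φ is false.
For instance, at 4:
  At 4: \Diamond s is true, so \neg \Diamond s is false.
    At 4: \Diamond s requires s at some successor in {0, 4, 5}.
      s holds at 4, so \Diamond s is true at 4.
Satisfying worlds: none.

none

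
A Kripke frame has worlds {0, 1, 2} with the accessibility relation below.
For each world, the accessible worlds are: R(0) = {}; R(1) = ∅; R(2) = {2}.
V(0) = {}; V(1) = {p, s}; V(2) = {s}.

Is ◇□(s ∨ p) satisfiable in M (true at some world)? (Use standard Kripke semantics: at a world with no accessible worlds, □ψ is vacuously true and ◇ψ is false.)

Recall that □ψ holds at a world iff ψ holds at every accessible world, and ◇ψ holds iff ψ holds at some accessible world.
Let φ = ◇□(s ∨ p). Evaluate φ at each world:
  0 (successors ∅): φ is false.
  1 (successors ∅): φ is false.
  2 (successors {2}): φ is true.
Detail at 2 (witness):
  At 2: ◇□(s ∨ p) requires □(s ∨ p) at some successor in {2}.
    □(s ∨ p) holds at 2, so ◇□(s ∨ p) is true at 2.
      At 2: □(s ∨ p) requires s ∨ p at every successor {2}.
        At 2: s ∨ p is true.
      So □(s ∨ p) is true at 2.

Yes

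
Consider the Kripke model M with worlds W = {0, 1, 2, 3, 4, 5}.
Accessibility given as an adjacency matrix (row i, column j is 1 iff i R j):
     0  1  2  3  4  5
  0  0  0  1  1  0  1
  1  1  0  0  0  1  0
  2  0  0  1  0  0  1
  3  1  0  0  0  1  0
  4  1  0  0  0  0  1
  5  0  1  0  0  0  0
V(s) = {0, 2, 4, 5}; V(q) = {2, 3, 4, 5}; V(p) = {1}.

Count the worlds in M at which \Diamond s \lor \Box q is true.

5

Recall that \Box ψ holds at a world iff ψ holds at every accessible world, and \Diamond ψ holds iff ψ holds at some accessible world.
Let φ = \Diamond s \lor \Box q. Evaluate φ at each world:
  0 (successors {2, 3, 5}): φ is true.
  1 (successors {0, 4}): φ is true.
  2 (successors {2, 5}): φ is true.
  3 (successors {0, 4}): φ is true.
  4 (successors {0, 5}): φ is true.
  5 (successors {1}): φ is false.
For instance, at 4:
  At 4: \Diamond s is true, \Box q is false, so \Diamond s \lor \Box q is true.
    At 4: \Diamond s requires s at some successor in {0, 5}.
      s holds at 0, so \Diamond s is true at 4.
    At 4: \Box q requires q at every successor {0, 5}.
      q fails at 0, so \Box q is false at 4.
Satisfying worlds: {0, 1, 2, 3, 4}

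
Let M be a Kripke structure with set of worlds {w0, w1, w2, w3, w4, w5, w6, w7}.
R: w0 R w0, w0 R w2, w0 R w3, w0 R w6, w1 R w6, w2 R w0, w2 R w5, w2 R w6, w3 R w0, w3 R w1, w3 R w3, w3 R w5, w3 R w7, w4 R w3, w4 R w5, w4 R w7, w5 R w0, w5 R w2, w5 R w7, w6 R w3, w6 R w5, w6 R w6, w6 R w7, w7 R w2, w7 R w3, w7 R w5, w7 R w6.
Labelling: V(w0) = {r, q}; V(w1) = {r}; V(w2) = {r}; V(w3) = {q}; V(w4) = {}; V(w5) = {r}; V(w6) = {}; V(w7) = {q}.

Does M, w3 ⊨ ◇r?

At w3: ◇r requires r at some successor in {w0, w1, w3, w5, w7}.
  r holds at w0, so ◇r is true at w3.

Yes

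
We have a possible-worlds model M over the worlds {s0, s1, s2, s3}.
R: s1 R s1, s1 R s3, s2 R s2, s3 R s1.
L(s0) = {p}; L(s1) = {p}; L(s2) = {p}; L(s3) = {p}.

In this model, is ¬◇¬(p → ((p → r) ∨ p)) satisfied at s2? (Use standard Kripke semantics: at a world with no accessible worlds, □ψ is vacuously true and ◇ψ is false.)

Yes

Recall that ◇ψ holds at a world iff ψ holds at some accessible world.
At s2: ◇¬(p → ((p → r) ∨ p)) is false, so ¬◇¬(p → ((p → r) ∨ p)) is true.
  At s2: ◇¬(p → ((p → r) ∨ p)) requires ¬(p → ((p → r) ∨ p)) at some successor in {s2}.
    At s2: ¬(p → ((p → r) ∨ p)) is false.
  So ◇¬(p → ((p → r) ∨ p)) is false at s2.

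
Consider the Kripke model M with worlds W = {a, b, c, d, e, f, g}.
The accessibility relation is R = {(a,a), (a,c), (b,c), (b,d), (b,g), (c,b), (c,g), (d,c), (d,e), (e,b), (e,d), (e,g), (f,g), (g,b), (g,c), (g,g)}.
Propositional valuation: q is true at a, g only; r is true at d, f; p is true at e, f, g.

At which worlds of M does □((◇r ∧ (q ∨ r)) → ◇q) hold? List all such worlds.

a, b, c, d, e, f, g

Let φ = □((◇r ∧ (q ∨ r)) → ◇q). Evaluate φ at each world:
  a (successors {a, c}): φ is true.
  b (successors {c, d, g}): φ is true.
  c (successors {b, g}): φ is true.
  d (successors {c, e}): φ is true.
  e (successors {b, d, g}): φ is true.
  f (successors {g}): φ is true.
  g (successors {b, c, g}): φ is true.
For instance, at e:
  At e: □((◇r ∧ (q ∨ r)) → ◇q) requires (◇r ∧ (q ∨ r)) → ◇q at every successor {b, d, g}.
      At b: ◇r ∧ (q ∨ r) is false, ◇q is true, so (◇r ∧ (q ∨ r)) → ◇q is true.
      At d: ◇r ∧ (q ∨ r) is false, ◇q is false, so (◇r ∧ (q ∨ r)) → ◇q is true.
      At g: ◇r ∧ (q ∨ r) is false, ◇q is true, so (◇r ∧ (q ∨ r)) → ◇q is true.
  So □((◇r ∧ (q ∨ r)) → ◇q) is true at e.
Satisfying worlds: {a, b, c, d, e, f, g}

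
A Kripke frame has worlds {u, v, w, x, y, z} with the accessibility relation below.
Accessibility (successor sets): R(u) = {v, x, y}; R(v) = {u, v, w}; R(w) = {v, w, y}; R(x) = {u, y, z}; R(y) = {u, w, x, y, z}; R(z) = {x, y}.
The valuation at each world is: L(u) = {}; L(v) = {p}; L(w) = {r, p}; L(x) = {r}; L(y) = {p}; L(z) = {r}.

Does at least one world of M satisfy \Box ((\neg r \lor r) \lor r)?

Recall that \Box ψ holds at a world iff ψ holds at every accessible world, and \Diamond ψ holds iff ψ holds at some accessible world.
Let φ = \Box ((\neg r \lor r) \lor r). Evaluate φ at each world:
  u (successors {v, x, y}): φ is true.
  v (successors {u, v, w}): φ is true.
  w (successors {v, w, y}): φ is true.
  x (successors {u, y, z}): φ is true.
  y (successors {u, w, x, y, z}): φ is true.
  z (successors {x, y}): φ is true.
Detail at u (witness):
  At u: \Box ((\neg r \lor r) \lor r) requires (\neg r \lor r) \lor r at every successor {v, x, y}.
    At v: (\neg r \lor r) \lor r is true.
    At x: (\neg r \lor r) \lor r is true.
    At y: (\neg r \lor r) \lor r is true.
  So \Box ((\neg r \lor r) \lor r) is true at u.

Yes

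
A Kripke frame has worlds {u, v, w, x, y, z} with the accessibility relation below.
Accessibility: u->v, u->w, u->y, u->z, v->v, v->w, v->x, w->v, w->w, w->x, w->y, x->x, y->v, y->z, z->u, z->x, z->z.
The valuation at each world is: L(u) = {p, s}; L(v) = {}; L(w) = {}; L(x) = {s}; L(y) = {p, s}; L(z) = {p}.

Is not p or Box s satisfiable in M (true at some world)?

Recall that Box ψ holds at a world iff ψ holds at every accessible world, and Dia ψ holds iff ψ holds at some accessible world.
Let φ = not p or Box s. Evaluate φ at each world:
  u (successors {v, w, y, z}): φ is false.
  v (successors {v, w, x}): φ is true.
  w (successors {v, w, x, y}): φ is true.
  x (successors {x}): φ is true.
  y (successors {v, z}): φ is false.
  z (successors {u, x, z}): φ is false.
Detail at v (witness):
  At v: not p is true, Box s is false, so not p or Box s is true.
    At v: Box s requires s at every successor {v, w, x}.
      s fails at v, so Box s is false at v.

Yes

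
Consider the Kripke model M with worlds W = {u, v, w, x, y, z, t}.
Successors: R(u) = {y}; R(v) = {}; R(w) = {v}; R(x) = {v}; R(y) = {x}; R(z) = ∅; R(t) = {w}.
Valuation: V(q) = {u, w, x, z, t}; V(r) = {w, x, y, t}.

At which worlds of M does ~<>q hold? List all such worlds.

u, v, w, x, z

Recall that <>ψ holds at a world iff ψ holds at some accessible world.
Let φ = ~<>q. Evaluate φ at each world:
  u (successors {y}): φ is true.
  v (successors ∅): φ is true.
  w (successors {v}): φ is true.
  x (successors {v}): φ is true.
  y (successors {x}): φ is false.
  z (successors ∅): φ is true.
  t (successors {w}): φ is false.
For instance, at x:
  At x: <>q is false, so ~<>q is true.
    At x: <>q requires q at some successor in {v}.
      At v: q is false.
    So <>q is false at x.
Satisfying worlds: {u, v, w, x, z}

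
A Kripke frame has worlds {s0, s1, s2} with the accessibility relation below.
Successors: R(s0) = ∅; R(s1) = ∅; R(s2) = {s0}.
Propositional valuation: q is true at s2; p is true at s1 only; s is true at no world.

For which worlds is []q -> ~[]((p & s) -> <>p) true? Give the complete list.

Let φ = []q -> ~[]((p & s) -> <>p). Evaluate φ at each world:
  s0 (successors ∅): φ is false.
  s1 (successors ∅): φ is false.
  s2 (successors {s0}): φ is true.
For instance, at s2:
  At s2: []q is false, ~[]((p & s) -> <>p) is false, so []q -> ~[]((p & s) -> <>p) is true.
    At s2: []q requires q at every successor {s0}.
      q fails at s0, so []q is false at s2.
    At s2: []((p & s) -> <>p) is true, so ~[]((p & s) -> <>p) is false.
      At s2: []((p & s) -> <>p) requires (p & s) -> <>p at every successor {s0}.
        At s0: (p & s) -> <>p is true.
      So []((p & s) -> <>p) is true at s2.
Satisfying worlds: {s2}

s2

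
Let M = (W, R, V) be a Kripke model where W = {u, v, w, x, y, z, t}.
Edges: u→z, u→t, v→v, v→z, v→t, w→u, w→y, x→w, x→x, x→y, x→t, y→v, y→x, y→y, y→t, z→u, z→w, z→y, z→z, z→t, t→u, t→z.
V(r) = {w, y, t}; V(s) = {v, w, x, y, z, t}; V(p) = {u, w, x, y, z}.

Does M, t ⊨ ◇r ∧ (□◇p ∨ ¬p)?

At t: ◇r is false, □◇p ∨ ¬p is true, so ◇r ∧ (□◇p ∨ ¬p) is false.
  At t: ◇r requires r at some successor in {u, z}.
    At u: r is false.
    At z: r is false.
  So ◇r is false at t.
  At t: □◇p is true, ¬p is true, so □◇p ∨ ¬p is true.
    At t: □◇p requires ◇p at every successor {u, z}.
      At u: ◇p is true.
      At z: ◇p is true.
    So □◇p is true at t.

No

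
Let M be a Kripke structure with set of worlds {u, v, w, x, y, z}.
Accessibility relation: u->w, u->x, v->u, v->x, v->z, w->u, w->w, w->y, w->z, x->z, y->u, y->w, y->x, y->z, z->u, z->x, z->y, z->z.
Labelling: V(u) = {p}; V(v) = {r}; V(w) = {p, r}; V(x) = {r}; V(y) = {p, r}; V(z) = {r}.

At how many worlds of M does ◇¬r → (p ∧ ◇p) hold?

Let φ = ◇¬r → (p ∧ ◇p). Evaluate φ at each world:
  u (successors {w, x}): φ is true.
  v (successors {u, x, z}): φ is false.
  w (successors {u, w, y, z}): φ is true.
  x (successors {z}): φ is true.
  y (successors {u, w, x, z}): φ is true.
  z (successors {u, x, y, z}): φ is false.
For instance, at x:
  At x: ◇¬r is false, p ∧ ◇p is false, so ◇¬r → (p ∧ ◇p) is true.
    At x: ◇¬r requires ¬r at some successor in {z}.
      At z: ¬r is false.
    So ◇¬r is false at x.
    At x: p is false, ◇p is false, so p ∧ ◇p is false.
      At x: ◇p requires p at some successor in {z}.
        At z: p is false.
      So ◇p is false at x.
Satisfying worlds: {u, w, x, y}

4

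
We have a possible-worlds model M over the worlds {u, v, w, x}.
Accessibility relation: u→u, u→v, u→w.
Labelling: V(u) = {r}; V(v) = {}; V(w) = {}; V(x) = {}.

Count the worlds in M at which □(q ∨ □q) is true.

3

Let φ = □(q ∨ □q). Evaluate φ at each world:
  u (successors {u, v, w}): φ is false.
  v (successors ∅): φ is true.
  w (successors ∅): φ is true.
  x (successors ∅): φ is true.
For instance, at u:
  At u: □(q ∨ □q) requires q ∨ □q at every successor {u, v, w}.
    q ∨ □q fails at u, so □(q ∨ □q) is false at u.
      At u: q is false, □q is false, so q ∨ □q is false.
Satisfying worlds: {v, w, x}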